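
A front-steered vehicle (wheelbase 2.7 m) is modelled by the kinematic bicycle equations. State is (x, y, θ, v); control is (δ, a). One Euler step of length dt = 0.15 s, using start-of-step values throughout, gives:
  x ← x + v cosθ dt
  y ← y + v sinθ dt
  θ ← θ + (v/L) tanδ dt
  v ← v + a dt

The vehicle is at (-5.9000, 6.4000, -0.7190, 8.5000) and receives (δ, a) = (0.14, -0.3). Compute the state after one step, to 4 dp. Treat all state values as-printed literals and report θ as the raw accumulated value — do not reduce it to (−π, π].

(-4.9406, 5.5602, -0.6525, 8.4550)

x' = -5.9000 + 8.5000·cos(-0.7190)·0.15 = -4.9406
y' = 6.4000 + 8.5000·sin(-0.7190)·0.15 = 5.5602
θ' = -0.7190 + (8.5000/2.7)·tan(0.14)·0.15 = -0.6525
v' = 8.5000 − 0.3000·0.15 = 8.4550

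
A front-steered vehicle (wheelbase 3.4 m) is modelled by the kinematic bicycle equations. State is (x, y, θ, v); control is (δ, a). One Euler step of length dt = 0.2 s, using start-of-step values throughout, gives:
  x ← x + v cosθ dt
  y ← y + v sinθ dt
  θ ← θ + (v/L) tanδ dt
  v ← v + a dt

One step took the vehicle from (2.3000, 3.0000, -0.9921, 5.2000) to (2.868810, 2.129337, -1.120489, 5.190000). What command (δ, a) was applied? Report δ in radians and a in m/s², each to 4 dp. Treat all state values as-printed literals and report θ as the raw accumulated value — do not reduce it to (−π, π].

δ = -0.3974, a = -0.0500

a = (v'−v)/dt = (-0.010000)/0.2 = -0.0500
Δθ = θ'−θ = -0.128389;  (v·dt/L) = 5.2000·0.2/3.4 = 0.305882
tan δ = Δθ·L/(v·dt) = -0.419733  →  δ = -0.3974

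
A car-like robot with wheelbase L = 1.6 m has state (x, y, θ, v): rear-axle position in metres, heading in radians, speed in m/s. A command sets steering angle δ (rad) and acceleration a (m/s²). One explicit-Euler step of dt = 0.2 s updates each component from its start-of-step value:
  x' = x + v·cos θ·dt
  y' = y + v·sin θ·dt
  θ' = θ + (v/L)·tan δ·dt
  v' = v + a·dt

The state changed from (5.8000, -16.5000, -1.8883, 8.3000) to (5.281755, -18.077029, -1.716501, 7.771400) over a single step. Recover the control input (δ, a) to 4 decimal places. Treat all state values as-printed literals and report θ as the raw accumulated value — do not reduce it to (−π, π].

a = (v'−v)/dt = (-0.528600)/0.2 = -2.6430
Δθ = θ'−θ = 0.171799;  (v·dt/L) = 8.3000·0.2/1.6 = 1.037500
tan δ = Δθ·L/(v·dt) = 0.165589  →  δ = 0.1641

δ = 0.1641, a = -2.6430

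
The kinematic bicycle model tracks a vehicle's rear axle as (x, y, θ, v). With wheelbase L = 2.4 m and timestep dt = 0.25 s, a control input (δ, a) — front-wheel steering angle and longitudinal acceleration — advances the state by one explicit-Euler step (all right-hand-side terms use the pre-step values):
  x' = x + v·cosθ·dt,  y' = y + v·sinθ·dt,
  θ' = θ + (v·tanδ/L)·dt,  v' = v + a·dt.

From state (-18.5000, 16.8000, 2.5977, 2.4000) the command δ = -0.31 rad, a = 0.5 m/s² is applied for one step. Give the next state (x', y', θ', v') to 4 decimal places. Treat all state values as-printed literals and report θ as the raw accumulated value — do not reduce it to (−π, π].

(-19.0134, 17.1105, 2.5176, 2.5250)

x' = -18.5000 + 2.4000·cos(2.5977)·0.25 = -19.0134
y' = 16.8000 + 2.4000·sin(2.5977)·0.25 = 17.1105
θ' = 2.5977 + (2.4000/2.4)·tan(-0.31)·0.25 = 2.5176
v' = 2.4000 + 0.5000·0.25 = 2.5250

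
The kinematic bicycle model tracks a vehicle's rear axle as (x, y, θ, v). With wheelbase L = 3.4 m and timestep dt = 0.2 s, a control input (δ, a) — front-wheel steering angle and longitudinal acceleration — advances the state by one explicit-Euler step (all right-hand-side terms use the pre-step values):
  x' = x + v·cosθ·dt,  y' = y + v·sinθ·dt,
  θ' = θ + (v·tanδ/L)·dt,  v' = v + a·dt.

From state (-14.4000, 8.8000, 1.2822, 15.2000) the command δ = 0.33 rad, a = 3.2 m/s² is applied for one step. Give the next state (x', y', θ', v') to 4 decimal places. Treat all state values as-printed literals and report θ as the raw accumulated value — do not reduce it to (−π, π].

(-13.5348, 11.7143, 1.5885, 15.8400)

x' = -14.4000 + 15.2000·cos(1.2822)·0.2 = -13.5348
y' = 8.8000 + 15.2000·sin(1.2822)·0.2 = 11.7143
θ' = 1.2822 + (15.2000/3.4)·tan(0.33)·0.2 = 1.5885
v' = 15.2000 + 3.2000·0.2 = 15.8400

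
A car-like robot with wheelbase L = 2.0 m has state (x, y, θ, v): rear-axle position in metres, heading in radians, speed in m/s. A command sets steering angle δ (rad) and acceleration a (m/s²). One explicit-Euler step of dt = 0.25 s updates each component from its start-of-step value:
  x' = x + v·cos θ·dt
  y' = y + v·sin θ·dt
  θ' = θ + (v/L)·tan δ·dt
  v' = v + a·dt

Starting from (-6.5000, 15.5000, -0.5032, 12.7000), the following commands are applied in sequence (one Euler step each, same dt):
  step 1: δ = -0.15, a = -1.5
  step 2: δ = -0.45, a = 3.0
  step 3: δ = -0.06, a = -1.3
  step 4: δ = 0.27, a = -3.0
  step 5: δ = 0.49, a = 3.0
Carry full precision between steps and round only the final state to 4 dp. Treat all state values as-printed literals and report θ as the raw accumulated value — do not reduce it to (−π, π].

(0.0166, 2.7082, -0.3443, 12.7500)

after step 1 (δ=-0.15, a=-1.5): (-3.718561, 13.968915, -0.743127, 12.325000)
after step 2 (δ=-0.45, a=3.0): (-1.449663, 11.884160, -1.487334, 13.075000)
after step 3 (δ=-0.06, a=-1.3): (-1.177161, 8.626789, -1.585514, 12.750000)
after step 4 (δ=0.27, a=-3.0): (-1.224073, 5.439634, -1.144431, 12.000000)
after step 5 (δ=0.49, a=3.0): (0.016620, 2.708209, -0.344349, 12.750000)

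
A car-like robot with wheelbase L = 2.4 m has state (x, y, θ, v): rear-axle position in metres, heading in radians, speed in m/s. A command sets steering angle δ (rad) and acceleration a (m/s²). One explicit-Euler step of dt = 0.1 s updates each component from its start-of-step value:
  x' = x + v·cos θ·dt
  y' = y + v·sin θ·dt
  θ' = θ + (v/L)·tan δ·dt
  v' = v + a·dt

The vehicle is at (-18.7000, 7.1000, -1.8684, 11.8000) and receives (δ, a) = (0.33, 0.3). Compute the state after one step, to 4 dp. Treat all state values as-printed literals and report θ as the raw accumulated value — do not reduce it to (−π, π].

x' = -18.7000 + 11.8000·cos(-1.8684)·0.1 = -19.0460
y' = 7.1000 + 11.8000·sin(-1.8684)·0.1 = 5.9719
θ' = -1.8684 + (11.8000/2.4)·tan(0.33)·0.1 = -1.7000
v' = 11.8000 + 0.3000·0.1 = 11.8300

(-19.0460, 5.9719, -1.7000, 11.8300)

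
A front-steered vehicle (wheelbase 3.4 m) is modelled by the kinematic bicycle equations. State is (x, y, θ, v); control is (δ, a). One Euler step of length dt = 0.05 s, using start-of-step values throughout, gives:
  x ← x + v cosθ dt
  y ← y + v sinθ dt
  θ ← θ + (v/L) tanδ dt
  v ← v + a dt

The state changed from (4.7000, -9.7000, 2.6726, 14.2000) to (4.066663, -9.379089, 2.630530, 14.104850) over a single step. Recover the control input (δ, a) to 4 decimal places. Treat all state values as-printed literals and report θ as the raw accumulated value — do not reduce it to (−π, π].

a = (v'−v)/dt = (-0.095150)/0.05 = -1.9030
Δθ = θ'−θ = -0.042070;  (v·dt/L) = 14.2000·0.05/3.4 = 0.208824
tan δ = Δθ·L/(v·dt) = -0.201462  →  δ = -0.1988

δ = -0.1988, a = -1.9030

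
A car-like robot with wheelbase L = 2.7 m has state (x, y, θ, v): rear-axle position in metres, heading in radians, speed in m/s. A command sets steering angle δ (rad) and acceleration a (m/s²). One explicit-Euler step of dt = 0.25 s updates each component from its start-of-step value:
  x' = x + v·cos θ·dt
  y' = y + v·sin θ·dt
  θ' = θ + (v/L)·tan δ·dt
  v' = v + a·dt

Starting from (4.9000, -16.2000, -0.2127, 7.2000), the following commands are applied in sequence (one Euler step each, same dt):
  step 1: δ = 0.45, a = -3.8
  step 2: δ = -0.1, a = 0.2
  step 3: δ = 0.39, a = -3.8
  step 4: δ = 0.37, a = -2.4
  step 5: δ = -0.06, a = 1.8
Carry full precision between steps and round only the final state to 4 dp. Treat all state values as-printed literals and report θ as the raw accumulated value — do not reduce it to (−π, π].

(12.1183, -15.3932, 0.4568, 5.2000)

after step 1 (δ=0.45, a=-3.8): (6.659436, -16.579980, 0.109337, 6.250000)
after step 2 (δ=-0.1, a=0.2): (8.212606, -16.409481, 0.051273, 6.300000)
after step 3 (δ=0.39, a=-3.8): (9.785536, -16.328762, 0.291055, 5.350000)
after step 4 (δ=0.37, a=-2.4): (11.066783, -15.944950, 0.483191, 4.750000)
after step 5 (δ=-0.06, a=1.8): (12.118335, -15.393229, 0.456770, 5.200000)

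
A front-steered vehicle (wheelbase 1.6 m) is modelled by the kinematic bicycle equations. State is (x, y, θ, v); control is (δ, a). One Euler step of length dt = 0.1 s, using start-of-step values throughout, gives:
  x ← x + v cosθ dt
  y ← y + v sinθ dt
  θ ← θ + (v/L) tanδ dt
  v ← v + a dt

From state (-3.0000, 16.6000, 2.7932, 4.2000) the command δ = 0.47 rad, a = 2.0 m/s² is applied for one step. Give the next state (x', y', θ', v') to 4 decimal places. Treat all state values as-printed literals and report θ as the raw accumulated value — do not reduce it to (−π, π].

x' = -3.0000 + 4.2000·cos(2.7932)·0.1 = -3.3948
y' = 16.6000 + 4.2000·sin(2.7932)·0.1 = 16.7434
θ' = 2.7932 + (4.2000/1.6)·tan(0.47)·0.1 = 2.9265
v' = 4.2000 + 2.0000·0.1 = 4.4000

(-3.3948, 16.7434, 2.9265, 4.4000)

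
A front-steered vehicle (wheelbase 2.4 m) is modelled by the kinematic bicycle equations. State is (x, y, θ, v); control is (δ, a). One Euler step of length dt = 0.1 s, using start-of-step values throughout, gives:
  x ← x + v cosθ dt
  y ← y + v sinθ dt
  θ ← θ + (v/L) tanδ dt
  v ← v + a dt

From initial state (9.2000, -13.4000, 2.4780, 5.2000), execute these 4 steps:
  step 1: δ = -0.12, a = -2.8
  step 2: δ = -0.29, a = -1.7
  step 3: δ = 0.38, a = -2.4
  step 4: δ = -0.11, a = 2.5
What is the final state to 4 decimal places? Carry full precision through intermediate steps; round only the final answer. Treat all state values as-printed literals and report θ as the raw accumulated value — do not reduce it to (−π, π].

(7.7106, -12.1618, 2.4490, 4.7600)

after step 1 (δ=-0.12, a=-2.8): (8.790352, -13.079705, 2.451874, 4.920000)
after step 2 (δ=-0.29, a=-1.7): (8.410811, -12.766636, 2.390700, 4.750000)
after step 3 (δ=0.38, a=-2.4): (8.063548, -12.442548, 2.469750, 4.510000)
after step 4 (δ=-0.11, a=2.5): (7.710561, -12.161832, 2.448996, 4.760000)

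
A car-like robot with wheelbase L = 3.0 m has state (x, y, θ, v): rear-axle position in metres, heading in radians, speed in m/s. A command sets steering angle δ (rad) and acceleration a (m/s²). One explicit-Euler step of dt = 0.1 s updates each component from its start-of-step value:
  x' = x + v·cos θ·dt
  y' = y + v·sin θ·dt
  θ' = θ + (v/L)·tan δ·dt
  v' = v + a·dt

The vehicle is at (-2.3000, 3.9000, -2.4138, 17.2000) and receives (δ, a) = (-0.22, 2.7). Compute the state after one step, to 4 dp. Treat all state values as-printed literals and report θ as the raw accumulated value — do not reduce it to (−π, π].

(-3.5842, 2.7558, -2.5420, 17.4700)

x' = -2.3000 + 17.2000·cos(-2.4138)·0.1 = -3.5842
y' = 3.9000 + 17.2000·sin(-2.4138)·0.1 = 2.7558
θ' = -2.4138 + (17.2000/3.0)·tan(-0.22)·0.1 = -2.5420
v' = 17.2000 + 2.7000·0.1 = 17.4700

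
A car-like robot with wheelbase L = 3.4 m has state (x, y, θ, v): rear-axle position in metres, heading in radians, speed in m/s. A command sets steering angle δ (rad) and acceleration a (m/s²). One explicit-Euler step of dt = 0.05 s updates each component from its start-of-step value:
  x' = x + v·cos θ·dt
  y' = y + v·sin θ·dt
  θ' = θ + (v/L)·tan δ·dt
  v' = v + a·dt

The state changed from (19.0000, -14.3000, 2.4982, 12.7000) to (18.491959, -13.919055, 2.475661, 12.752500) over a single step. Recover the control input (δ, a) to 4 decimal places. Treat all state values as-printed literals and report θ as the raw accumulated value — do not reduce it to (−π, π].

a = (v'−v)/dt = (0.052500)/0.05 = 1.0500
Δθ = θ'−θ = -0.022539;  (v·dt/L) = 12.7000·0.05/3.4 = 0.186765
tan δ = Δθ·L/(v·dt) = -0.120681  →  δ = -0.1201

δ = -0.1201, a = 1.0500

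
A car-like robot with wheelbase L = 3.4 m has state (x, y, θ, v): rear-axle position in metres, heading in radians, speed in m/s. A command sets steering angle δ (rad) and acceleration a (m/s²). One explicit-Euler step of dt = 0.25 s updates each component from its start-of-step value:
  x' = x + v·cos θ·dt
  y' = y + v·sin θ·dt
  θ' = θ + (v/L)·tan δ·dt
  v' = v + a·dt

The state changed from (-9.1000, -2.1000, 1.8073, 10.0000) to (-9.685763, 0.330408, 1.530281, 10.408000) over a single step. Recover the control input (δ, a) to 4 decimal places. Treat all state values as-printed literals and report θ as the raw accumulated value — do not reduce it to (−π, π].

a = (v'−v)/dt = (0.408000)/0.25 = 1.6320
Δθ = θ'−θ = -0.277019;  (v·dt/L) = 10.0000·0.25/3.4 = 0.735294
tan δ = Δθ·L/(v·dt) = -0.376746  →  δ = -0.3603

δ = -0.3603, a = 1.6320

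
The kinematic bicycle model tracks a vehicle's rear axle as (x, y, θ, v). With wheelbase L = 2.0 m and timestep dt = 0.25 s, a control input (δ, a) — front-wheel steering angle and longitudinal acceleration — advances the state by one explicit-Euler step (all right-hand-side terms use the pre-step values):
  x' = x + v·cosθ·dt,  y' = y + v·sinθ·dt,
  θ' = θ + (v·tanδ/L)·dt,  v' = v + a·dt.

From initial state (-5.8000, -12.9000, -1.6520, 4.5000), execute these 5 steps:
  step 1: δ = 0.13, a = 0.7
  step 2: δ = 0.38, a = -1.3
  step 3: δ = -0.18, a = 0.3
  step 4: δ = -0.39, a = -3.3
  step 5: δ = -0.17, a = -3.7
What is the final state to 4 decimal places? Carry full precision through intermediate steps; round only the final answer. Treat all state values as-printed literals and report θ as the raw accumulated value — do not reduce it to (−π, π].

(-5.6073, -18.2427, -1.7486, 2.6750)

after step 1 (δ=0.13, a=0.7): (-5.891254, -14.021293, -1.578460, 4.675000)
after step 2 (δ=0.38, a=-1.3): (-5.900211, -15.190009, -1.345053, 4.350000)
after step 3 (δ=-0.18, a=0.3): (-5.656795, -16.249917, -1.443999, 4.425000)
after step 4 (δ=-0.39, a=-3.3): (-5.516902, -17.347286, -1.671364, 3.600000)
after step 5 (δ=-0.17, a=-3.7): (-5.607260, -18.242738, -1.748610, 2.675000)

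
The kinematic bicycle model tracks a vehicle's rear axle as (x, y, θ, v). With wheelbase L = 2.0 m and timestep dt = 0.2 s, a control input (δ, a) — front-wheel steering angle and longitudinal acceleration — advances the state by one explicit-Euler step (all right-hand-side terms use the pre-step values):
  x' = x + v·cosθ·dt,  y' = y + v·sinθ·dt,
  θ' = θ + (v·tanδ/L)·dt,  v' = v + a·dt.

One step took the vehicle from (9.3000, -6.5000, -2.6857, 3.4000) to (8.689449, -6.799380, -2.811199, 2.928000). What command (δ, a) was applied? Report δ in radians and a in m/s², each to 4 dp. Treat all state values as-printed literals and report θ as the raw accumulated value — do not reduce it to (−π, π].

δ = -0.3536, a = -2.3600

a = (v'−v)/dt = (-0.472000)/0.2 = -2.3600
Δθ = θ'−θ = -0.125499;  (v·dt/L) = 3.4000·0.2/2.0 = 0.340000
tan δ = Δθ·L/(v·dt) = -0.369115  →  δ = -0.3536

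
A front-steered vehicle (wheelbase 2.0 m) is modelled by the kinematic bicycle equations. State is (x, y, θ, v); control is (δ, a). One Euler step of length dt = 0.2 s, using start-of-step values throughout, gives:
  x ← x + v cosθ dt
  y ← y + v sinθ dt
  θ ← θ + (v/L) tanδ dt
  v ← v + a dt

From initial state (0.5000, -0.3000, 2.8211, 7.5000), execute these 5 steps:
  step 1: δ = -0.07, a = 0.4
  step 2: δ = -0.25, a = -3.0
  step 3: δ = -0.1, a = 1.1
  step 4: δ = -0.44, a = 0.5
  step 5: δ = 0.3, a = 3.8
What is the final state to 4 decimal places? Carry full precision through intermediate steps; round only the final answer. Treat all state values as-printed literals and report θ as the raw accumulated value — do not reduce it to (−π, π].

(-5.4896, 3.5395, 2.3918, 8.0600)

after step 1 (δ=-0.07, a=0.4): (-0.923620, 0.172551, 2.768514, 7.580000)
after step 2 (δ=-0.25, a=-3.0): (-2.335334, 0.725109, 2.574965, 6.980000)
after step 3 (δ=-0.1, a=1.1): (-3.513162, 1.474468, 2.504931, 7.200000)
after step 4 (δ=-0.44, a=0.5): (-4.671044, 2.330568, 2.165969, 7.300000)
after step 5 (δ=0.3, a=3.8): (-5.489596, 3.539523, 2.391785, 8.060000)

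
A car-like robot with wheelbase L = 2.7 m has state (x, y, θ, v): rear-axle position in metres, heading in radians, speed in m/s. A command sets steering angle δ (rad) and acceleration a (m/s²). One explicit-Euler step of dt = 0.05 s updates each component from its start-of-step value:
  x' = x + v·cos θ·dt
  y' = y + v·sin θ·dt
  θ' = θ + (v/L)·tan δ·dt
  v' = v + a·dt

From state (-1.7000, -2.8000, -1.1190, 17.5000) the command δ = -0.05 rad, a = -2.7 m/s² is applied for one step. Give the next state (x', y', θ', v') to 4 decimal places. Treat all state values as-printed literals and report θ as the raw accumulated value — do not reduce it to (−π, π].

(-1.3180, -3.5872, -1.1352, 17.3650)

x' = -1.7000 + 17.5000·cos(-1.1190)·0.05 = -1.3180
y' = -2.8000 + 17.5000·sin(-1.1190)·0.05 = -3.5872
θ' = -1.1190 + (17.5000/2.7)·tan(-0.05)·0.05 = -1.1352
v' = 17.5000 − 2.7000·0.05 = 17.3650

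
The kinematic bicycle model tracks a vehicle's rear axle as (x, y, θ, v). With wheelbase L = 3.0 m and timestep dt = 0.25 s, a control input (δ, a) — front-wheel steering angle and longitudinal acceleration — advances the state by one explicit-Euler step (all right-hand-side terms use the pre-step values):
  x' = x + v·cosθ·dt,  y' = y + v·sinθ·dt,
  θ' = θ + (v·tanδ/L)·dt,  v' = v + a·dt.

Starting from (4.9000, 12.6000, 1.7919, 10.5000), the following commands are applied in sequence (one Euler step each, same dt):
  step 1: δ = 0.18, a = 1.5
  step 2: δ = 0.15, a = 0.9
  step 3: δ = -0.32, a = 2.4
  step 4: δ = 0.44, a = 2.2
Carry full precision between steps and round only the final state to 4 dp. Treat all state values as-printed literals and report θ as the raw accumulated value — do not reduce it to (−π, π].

after step 1 (δ=0.18, a=1.5): (4.324320, 15.161097, 1.951123, 10.875000)
after step 2 (δ=0.15, a=0.9): (3.315055, 17.685574, 2.088090, 11.100000)
after step 3 (δ=-0.32, a=2.4): (1.942736, 20.097496, 1.781554, 11.700000)
after step 4 (δ=0.44, a=2.2): (1.330822, 22.957773, 2.240565, 12.250000)

(1.3308, 22.9578, 2.2406, 12.2500)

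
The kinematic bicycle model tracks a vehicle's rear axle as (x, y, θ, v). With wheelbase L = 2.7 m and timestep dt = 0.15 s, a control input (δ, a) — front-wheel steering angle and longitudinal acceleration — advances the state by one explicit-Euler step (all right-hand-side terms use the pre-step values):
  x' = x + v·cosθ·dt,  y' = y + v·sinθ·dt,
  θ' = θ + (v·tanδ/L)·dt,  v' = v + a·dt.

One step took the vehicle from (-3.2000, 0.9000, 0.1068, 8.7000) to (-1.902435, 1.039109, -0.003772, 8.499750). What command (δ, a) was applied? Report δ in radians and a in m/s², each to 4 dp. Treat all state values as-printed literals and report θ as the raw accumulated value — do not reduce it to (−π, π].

a = (v'−v)/dt = (-0.200250)/0.15 = -1.3350
Δθ = θ'−θ = -0.110572;  (v·dt/L) = 8.7000·0.15/2.7 = 0.483333
tan δ = Δθ·L/(v·dt) = -0.228770  →  δ = -0.2249

δ = -0.2249, a = -1.3350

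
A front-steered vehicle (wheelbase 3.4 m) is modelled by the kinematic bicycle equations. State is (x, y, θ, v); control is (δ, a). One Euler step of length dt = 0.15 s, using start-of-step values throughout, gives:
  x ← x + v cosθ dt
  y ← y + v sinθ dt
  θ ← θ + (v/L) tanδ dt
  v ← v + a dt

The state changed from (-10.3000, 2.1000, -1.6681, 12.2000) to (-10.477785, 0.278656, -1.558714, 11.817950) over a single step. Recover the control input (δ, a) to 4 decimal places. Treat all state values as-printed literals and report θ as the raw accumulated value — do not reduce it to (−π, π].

a = (v'−v)/dt = (-0.382050)/0.15 = -2.5470
Δθ = θ'−θ = 0.109386;  (v·dt/L) = 12.2000·0.15/3.4 = 0.538235
tan δ = Δθ·L/(v·dt) = 0.203231  →  δ = 0.2005

δ = 0.2005, a = -2.5470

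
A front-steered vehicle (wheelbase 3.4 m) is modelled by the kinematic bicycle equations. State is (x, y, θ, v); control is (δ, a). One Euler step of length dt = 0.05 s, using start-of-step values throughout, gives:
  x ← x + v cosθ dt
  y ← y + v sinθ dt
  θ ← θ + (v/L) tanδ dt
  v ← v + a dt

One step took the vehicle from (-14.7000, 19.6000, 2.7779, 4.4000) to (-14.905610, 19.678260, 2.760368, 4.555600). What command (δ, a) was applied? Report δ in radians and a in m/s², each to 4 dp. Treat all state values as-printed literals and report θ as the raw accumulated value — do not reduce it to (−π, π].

a = (v'−v)/dt = (0.155600)/0.05 = 3.1120
Δθ = θ'−θ = -0.017532;  (v·dt/L) = 4.4000·0.05/3.4 = 0.064706
tan δ = Δθ·L/(v·dt) = -0.270949  →  δ = -0.2646

δ = -0.2646, a = 3.1120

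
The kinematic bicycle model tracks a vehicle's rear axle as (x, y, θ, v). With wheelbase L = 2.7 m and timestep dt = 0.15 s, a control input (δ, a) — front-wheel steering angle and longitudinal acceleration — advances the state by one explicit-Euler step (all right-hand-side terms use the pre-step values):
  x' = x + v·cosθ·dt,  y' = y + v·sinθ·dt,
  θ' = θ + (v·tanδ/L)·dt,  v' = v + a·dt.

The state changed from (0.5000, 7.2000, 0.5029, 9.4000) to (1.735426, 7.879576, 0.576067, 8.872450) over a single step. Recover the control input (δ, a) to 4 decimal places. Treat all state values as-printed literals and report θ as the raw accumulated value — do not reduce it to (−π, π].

a = (v'−v)/dt = (-0.527550)/0.15 = -3.5170
Δθ = θ'−θ = 0.073167;  (v·dt/L) = 9.4000·0.15/2.7 = 0.522222
tan δ = Δθ·L/(v·dt) = 0.140107  →  δ = 0.1392

δ = 0.1392, a = -3.5170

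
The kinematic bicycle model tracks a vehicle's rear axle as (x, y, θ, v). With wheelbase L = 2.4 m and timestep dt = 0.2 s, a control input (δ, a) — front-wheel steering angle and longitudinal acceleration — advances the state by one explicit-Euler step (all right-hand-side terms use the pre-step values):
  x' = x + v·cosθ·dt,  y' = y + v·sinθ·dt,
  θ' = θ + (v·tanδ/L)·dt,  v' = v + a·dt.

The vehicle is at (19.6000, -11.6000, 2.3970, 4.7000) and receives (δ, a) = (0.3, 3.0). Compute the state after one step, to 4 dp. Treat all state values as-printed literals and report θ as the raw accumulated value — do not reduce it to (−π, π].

x' = 19.6000 + 4.7000·cos(2.3970)·0.2 = 18.9088
y' = -11.6000 + 4.7000·sin(2.3970)·0.2 = -10.9630
θ' = 2.3970 + (4.7000/2.4)·tan(0.3)·0.2 = 2.5182
v' = 4.7000 + 3.0000·0.2 = 5.3000

(18.9088, -10.9630, 2.5182, 5.3000)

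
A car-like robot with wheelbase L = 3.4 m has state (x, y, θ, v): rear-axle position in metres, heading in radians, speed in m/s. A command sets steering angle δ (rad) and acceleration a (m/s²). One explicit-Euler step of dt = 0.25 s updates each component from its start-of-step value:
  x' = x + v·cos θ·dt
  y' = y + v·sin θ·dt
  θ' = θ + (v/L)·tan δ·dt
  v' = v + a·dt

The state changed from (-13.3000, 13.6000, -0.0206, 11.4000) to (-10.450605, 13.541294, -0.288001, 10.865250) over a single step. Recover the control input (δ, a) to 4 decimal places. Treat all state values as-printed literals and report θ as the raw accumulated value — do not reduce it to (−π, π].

a = (v'−v)/dt = (-0.534750)/0.25 = -2.1390
Δθ = θ'−θ = -0.267401;  (v·dt/L) = 11.4000·0.25/3.4 = 0.838235
tan δ = Δθ·L/(v·dt) = -0.319005  →  δ = -0.3088

δ = -0.3088, a = -2.1390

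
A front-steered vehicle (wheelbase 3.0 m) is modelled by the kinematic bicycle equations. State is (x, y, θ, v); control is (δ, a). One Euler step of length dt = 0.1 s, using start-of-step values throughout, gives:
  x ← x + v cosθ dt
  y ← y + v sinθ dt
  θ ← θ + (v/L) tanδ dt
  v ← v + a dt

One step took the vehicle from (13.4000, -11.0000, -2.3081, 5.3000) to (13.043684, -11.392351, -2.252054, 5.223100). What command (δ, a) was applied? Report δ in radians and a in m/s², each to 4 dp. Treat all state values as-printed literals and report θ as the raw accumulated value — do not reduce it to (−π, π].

a = (v'−v)/dt = (-0.076900)/0.1 = -0.7690
Δθ = θ'−θ = 0.056046;  (v·dt/L) = 5.3000·0.1/3.0 = 0.176667
tan δ = Δθ·L/(v·dt) = 0.317242  →  δ = 0.3072

δ = 0.3072, a = -0.7690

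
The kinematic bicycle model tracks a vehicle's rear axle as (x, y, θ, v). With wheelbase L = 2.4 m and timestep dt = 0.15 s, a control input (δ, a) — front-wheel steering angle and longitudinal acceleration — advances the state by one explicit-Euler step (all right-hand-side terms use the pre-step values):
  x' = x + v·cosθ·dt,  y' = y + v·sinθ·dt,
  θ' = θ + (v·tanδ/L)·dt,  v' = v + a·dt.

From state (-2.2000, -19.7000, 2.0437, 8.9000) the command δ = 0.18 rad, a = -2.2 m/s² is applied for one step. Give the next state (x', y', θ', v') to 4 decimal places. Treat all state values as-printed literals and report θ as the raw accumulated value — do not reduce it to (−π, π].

x' = -2.2000 + 8.9000·cos(2.0437)·0.15 = -2.8081
y' = -19.7000 + 8.9000·sin(2.0437)·0.15 = -18.5115
θ' = 2.0437 + (8.9000/2.4)·tan(0.18)·0.15 = 2.1449
v' = 8.9000 − 2.2000·0.15 = 8.5700

(-2.8081, -18.5115, 2.1449, 8.5700)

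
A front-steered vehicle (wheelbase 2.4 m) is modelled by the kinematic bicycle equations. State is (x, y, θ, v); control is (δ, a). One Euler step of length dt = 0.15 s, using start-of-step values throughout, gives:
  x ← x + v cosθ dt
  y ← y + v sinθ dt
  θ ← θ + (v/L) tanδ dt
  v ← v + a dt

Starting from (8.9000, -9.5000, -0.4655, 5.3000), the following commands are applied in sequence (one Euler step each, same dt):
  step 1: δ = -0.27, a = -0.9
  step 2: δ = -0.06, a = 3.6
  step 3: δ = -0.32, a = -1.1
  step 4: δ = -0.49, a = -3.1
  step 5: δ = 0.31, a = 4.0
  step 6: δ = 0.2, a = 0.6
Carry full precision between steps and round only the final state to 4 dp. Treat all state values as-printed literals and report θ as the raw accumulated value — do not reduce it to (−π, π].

(12.7156, -12.4488, -0.7059, 5.7650)

after step 1 (δ=-0.27, a=-0.9): (9.610410, -9.856851, -0.557176, 5.165000)
after step 2 (δ=-0.06, a=3.6): (10.267980, -10.266533, -0.576568, 5.705000)
after step 3 (δ=-0.32, a=-1.1): (10.985388, -10.733045, -0.694729, 5.540000)
after step 4 (δ=-0.49, a=-3.1): (11.623785, -11.265032, -0.879415, 5.075000)
after step 5 (δ=0.31, a=4.0): (12.109160, -11.851473, -0.777811, 5.675000)
after step 6 (δ=0.2, a=0.6): (12.715634, -12.448814, -0.705912, 5.765000)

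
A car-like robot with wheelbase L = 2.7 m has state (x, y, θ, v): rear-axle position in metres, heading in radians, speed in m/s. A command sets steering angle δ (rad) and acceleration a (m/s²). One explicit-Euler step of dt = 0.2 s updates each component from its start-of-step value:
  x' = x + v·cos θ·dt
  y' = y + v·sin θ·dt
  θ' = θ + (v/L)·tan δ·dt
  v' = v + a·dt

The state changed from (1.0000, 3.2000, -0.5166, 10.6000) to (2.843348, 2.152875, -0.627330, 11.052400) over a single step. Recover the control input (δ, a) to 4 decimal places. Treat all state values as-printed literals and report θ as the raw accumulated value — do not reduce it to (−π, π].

δ = -0.1401, a = 2.2620

a = (v'−v)/dt = (0.452400)/0.2 = 2.2620
Δθ = θ'−θ = -0.110730;  (v·dt/L) = 10.6000·0.2/2.7 = 0.785185
tan δ = Δθ·L/(v·dt) = -0.141024  →  δ = -0.1401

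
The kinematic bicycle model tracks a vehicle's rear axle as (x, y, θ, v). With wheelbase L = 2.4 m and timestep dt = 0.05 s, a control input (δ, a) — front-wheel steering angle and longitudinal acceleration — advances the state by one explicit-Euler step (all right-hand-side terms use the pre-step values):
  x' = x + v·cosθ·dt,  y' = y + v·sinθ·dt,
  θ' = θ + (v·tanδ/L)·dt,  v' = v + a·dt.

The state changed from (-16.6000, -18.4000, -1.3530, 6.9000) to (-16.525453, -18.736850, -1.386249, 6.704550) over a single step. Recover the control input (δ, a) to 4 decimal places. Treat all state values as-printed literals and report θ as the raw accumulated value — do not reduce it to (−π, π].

a = (v'−v)/dt = (-0.195450)/0.05 = -3.9090
Δθ = θ'−θ = -0.033249;  (v·dt/L) = 6.9000·0.05/2.4 = 0.143750
tan δ = Δθ·L/(v·dt) = -0.231297  →  δ = -0.2273

δ = -0.2273, a = -3.9090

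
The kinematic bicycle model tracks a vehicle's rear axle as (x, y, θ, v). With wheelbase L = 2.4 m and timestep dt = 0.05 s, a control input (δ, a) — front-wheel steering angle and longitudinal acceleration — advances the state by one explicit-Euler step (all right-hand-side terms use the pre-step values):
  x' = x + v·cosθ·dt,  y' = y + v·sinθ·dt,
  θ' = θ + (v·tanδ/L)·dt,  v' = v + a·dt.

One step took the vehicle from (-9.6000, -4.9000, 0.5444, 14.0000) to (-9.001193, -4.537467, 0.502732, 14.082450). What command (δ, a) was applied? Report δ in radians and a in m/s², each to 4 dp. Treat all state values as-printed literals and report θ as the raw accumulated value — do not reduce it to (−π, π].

a = (v'−v)/dt = (0.082450)/0.05 = 1.6490
Δθ = θ'−θ = -0.041668;  (v·dt/L) = 14.0000·0.05/2.4 = 0.291667
tan δ = Δθ·L/(v·dt) = -0.142862  →  δ = -0.1419

δ = -0.1419, a = 1.6490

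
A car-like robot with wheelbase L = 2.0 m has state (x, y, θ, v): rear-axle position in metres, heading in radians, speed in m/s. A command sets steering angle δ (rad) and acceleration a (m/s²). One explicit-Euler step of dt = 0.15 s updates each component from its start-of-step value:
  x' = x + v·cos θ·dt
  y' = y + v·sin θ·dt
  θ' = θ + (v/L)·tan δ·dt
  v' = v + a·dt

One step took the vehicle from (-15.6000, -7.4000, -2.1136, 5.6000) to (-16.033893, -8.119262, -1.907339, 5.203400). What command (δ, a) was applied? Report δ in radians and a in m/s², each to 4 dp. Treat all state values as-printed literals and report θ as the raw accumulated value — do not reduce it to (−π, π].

δ = 0.4565, a = -2.6440

a = (v'−v)/dt = (-0.396600)/0.15 = -2.6440
Δθ = θ'−θ = 0.206261;  (v·dt/L) = 5.6000·0.15/2.0 = 0.420000
tan δ = Δθ·L/(v·dt) = 0.491098  →  δ = 0.4565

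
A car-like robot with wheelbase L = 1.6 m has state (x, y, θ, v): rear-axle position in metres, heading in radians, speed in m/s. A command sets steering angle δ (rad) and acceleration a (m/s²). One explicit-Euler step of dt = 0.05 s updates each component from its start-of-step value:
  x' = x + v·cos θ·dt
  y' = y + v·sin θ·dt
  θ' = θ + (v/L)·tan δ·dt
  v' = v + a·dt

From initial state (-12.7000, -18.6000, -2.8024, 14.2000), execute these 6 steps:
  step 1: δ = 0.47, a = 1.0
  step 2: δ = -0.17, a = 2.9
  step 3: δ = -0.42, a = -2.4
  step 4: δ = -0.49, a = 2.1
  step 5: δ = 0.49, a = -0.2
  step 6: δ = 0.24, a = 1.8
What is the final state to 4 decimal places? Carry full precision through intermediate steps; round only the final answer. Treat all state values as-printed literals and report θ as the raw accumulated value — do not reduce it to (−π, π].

(-16.6985, -19.9975, -2.7427, 14.4600)

after step 1 (δ=0.47, a=1.0): (-13.369547, -18.836235, -2.576990, 14.250000)
after step 2 (δ=-0.17, a=2.9): (-13.971468, -19.217480, -2.653431, 14.395000)
after step 3 (δ=-0.42, a=-2.4): (-14.607148, -19.555045, -2.854319, 14.275000)
after step 4 (δ=-0.49, a=2.1): (-15.291649, -19.757278, -3.092260, 14.380000)
after step 5 (δ=0.49, a=-0.2): (-16.009774, -19.792734, -2.852569, 14.370000)
after step 6 (δ=0.24, a=1.8): (-16.698473, -19.997518, -2.742676, 14.460000)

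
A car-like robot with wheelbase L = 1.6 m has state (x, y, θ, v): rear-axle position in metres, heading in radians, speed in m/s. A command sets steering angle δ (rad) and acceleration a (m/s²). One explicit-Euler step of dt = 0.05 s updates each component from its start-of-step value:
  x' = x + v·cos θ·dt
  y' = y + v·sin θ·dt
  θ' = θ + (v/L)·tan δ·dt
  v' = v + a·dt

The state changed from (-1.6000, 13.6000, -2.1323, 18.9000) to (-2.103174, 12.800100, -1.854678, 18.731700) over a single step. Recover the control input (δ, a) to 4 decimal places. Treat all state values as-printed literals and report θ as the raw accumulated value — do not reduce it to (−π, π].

a = (v'−v)/dt = (-0.168300)/0.05 = -3.3660
Δθ = θ'−θ = 0.277622;  (v·dt/L) = 18.9000·0.05/1.6 = 0.590625
tan δ = Δθ·L/(v·dt) = 0.470048  →  δ = 0.4394

δ = 0.4394, a = -3.3660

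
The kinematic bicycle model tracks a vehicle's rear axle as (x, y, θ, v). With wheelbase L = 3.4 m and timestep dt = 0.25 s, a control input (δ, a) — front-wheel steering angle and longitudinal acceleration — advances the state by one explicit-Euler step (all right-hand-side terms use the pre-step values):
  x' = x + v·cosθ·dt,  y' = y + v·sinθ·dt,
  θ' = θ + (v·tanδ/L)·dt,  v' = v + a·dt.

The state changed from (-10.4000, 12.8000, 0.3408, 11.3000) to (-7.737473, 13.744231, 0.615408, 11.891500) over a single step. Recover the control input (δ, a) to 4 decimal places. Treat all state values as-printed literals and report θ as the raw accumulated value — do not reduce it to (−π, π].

δ = 0.3192, a = 2.3660

a = (v'−v)/dt = (0.591500)/0.25 = 2.3660
Δθ = θ'−θ = 0.274608;  (v·dt/L) = 11.3000·0.25/3.4 = 0.830882
tan δ = Δθ·L/(v·dt) = 0.330502  →  δ = 0.3192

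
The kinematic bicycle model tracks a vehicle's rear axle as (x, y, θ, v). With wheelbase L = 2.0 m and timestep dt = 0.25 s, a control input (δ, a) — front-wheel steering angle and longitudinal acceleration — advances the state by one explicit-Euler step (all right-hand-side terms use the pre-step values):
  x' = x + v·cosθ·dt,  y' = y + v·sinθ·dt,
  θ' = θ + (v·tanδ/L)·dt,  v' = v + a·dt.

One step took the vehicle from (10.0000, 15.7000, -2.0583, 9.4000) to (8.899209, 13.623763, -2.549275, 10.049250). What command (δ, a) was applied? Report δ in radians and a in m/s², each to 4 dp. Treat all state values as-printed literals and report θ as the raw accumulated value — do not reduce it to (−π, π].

a = (v'−v)/dt = (0.649250)/0.25 = 2.5970
Δθ = θ'−θ = -0.490975;  (v·dt/L) = 9.4000·0.25/2.0 = 1.175000
tan δ = Δθ·L/(v·dt) = -0.417851  →  δ = -0.3958

δ = -0.3958, a = 2.5970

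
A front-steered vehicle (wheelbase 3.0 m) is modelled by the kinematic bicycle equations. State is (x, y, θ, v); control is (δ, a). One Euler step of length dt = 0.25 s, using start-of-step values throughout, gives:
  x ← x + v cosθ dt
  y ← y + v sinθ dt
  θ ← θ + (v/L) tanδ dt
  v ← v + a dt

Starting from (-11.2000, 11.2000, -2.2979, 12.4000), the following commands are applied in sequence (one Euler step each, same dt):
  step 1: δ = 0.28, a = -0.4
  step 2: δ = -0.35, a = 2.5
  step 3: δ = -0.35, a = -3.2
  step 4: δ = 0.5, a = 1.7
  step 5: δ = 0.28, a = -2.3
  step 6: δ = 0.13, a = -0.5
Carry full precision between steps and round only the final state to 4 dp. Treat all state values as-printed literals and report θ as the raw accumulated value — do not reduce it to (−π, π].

(-22.5901, -2.5833, -1.7849, 11.8500)

after step 1 (δ=0.28, a=-0.4): (-13.260597, 8.883981, -2.000761, 12.300000)
after step 2 (δ=-0.35, a=2.5): (-14.542374, 6.088866, -2.374915, 12.925000)
after step 3 (δ=-0.35, a=-3.2): (-16.869583, 3.847198, -2.768081, 12.125000)
after step 4 (δ=0.5, a=1.7): (-19.691833, 2.741133, -2.216088, 12.550000)
after step 5 (δ=0.28, a=-2.3): (-21.578824, 0.234507, -1.915354, 11.975000)
after step 6 (δ=0.13, a=-0.5): (-22.590053, -2.583285, -1.784889, 11.850000)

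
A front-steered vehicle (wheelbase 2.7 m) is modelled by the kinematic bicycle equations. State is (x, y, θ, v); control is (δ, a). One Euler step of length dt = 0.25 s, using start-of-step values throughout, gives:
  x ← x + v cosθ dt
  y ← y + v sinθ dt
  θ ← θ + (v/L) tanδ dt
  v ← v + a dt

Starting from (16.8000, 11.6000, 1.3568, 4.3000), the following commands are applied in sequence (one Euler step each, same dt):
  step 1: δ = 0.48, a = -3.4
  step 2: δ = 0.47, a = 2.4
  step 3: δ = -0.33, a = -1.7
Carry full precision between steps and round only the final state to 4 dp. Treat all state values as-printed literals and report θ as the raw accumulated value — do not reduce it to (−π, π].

after step 1 (δ=0.48, a=-3.4): (17.028294, 12.650479, 1.564080, 3.450000)
after step 2 (δ=0.47, a=2.4): (17.034087, 13.512960, 1.726347, 4.050000)
after step 3 (δ=-0.33, a=-1.7): (16.877226, 14.513235, 1.597900, 3.625000)

(16.8772, 14.5132, 1.5979, 3.6250)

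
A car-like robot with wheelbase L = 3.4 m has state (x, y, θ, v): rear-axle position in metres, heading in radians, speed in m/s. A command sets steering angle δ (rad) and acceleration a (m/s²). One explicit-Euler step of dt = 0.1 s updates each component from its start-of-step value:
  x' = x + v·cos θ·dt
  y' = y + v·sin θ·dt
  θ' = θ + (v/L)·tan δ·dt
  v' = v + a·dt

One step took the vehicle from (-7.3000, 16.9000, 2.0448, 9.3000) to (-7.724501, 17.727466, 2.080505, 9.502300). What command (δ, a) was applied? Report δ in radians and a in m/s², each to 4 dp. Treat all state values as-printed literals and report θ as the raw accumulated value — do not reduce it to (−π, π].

a = (v'−v)/dt = (0.202300)/0.1 = 2.0230
Δθ = θ'−θ = 0.035705;  (v·dt/L) = 9.3000·0.1/3.4 = 0.273529
tan δ = Δθ·L/(v·dt) = 0.130534  →  δ = 0.1298

δ = 0.1298, a = 2.0230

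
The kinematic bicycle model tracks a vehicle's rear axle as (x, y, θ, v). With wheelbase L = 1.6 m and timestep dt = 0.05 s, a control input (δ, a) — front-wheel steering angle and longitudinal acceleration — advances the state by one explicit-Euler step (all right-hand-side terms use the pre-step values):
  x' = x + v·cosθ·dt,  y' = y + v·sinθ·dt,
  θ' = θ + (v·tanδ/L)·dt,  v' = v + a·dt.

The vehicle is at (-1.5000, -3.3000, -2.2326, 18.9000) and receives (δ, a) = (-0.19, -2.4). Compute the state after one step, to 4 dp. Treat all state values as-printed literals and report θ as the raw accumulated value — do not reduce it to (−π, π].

x' = -1.5000 + 18.9000·cos(-2.2326)·0.05 = -2.0807
y' = -3.3000 + 18.9000·sin(-2.2326)·0.05 = -4.0455
θ' = -2.2326 + (18.9000/1.6)·tan(-0.19)·0.05 = -2.3462
v' = 18.9000 − 2.4000·0.05 = 18.7800

(-2.0807, -4.0455, -2.3462, 18.7800)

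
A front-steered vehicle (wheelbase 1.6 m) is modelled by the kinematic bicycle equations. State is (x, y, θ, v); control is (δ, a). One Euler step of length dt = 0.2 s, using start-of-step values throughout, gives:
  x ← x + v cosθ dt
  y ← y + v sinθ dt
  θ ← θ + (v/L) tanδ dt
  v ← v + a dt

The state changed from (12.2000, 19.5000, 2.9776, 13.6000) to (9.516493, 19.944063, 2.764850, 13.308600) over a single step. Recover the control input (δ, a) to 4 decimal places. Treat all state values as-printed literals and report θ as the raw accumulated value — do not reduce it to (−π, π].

a = (v'−v)/dt = (-0.291400)/0.2 = -1.4570
Δθ = θ'−θ = -0.212750;  (v·dt/L) = 13.6000·0.2/1.6 = 1.700000
tan δ = Δθ·L/(v·dt) = -0.125147  →  δ = -0.1245

δ = -0.1245, a = -1.4570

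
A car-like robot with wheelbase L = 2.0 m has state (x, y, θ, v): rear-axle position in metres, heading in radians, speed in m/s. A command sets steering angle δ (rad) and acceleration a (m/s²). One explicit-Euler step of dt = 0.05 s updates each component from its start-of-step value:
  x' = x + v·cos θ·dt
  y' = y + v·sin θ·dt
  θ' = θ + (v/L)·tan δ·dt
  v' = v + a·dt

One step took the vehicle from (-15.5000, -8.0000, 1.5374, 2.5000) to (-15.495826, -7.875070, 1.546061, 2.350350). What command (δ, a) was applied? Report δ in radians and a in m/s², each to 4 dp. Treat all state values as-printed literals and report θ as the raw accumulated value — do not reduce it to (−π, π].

δ = 0.1377, a = -2.9930

a = (v'−v)/dt = (-0.149650)/0.05 = -2.9930
Δθ = θ'−θ = 0.008661;  (v·dt/L) = 2.5000·0.05/2.0 = 0.062500
tan δ = Δθ·L/(v·dt) = 0.138576  →  δ = 0.1377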